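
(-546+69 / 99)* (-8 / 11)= 143960 / 363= 396.58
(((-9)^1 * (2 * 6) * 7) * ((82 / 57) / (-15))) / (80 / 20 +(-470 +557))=984 / 1235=0.80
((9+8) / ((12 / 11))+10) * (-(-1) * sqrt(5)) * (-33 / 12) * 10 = -16885 * sqrt(5) / 24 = -1573.17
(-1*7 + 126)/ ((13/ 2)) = 238/ 13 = 18.31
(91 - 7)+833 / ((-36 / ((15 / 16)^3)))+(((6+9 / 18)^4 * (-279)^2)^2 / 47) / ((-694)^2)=79083093128718602079 / 92720709632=852917254.87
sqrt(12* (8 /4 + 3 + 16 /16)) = 6* sqrt(2) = 8.49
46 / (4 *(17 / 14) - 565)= -322 / 3921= -0.08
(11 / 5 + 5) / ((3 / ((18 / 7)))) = 216 / 35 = 6.17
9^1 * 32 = 288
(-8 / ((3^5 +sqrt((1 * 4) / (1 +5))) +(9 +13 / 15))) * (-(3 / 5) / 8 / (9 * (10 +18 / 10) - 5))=170685 / 7279669694 - 225 * sqrt(6) / 7279669694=0.00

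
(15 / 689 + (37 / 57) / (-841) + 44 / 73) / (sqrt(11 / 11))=1503888118 / 2411087289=0.62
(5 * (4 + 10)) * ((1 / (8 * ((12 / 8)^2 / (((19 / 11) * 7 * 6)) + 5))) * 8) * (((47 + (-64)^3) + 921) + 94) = -19445387360 / 5353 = -3632614.86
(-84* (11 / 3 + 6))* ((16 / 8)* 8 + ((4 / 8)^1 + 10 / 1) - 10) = -13398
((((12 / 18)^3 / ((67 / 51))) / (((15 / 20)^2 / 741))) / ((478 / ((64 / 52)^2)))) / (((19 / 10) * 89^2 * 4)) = 696320 / 44520479523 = 0.00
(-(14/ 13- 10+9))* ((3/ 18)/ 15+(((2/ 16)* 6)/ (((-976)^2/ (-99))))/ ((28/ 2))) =-26658763/ 31206389760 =-0.00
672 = 672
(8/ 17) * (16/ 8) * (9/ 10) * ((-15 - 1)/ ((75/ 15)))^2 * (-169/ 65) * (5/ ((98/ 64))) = -7667712/ 104125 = -73.64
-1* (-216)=216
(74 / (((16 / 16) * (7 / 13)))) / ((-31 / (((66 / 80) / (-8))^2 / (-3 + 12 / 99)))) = 17285697 / 1055488000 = 0.02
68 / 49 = 1.39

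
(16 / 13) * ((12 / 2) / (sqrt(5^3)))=96 * sqrt(5) / 325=0.66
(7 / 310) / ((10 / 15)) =21 / 620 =0.03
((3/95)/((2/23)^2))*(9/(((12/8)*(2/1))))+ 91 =39341/380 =103.53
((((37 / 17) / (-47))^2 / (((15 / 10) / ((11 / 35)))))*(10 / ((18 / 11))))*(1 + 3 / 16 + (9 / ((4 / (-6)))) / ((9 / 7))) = -24681701 / 965262312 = -0.03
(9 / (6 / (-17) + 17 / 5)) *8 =6120 / 259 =23.63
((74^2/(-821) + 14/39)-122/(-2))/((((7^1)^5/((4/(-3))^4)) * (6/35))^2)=0.00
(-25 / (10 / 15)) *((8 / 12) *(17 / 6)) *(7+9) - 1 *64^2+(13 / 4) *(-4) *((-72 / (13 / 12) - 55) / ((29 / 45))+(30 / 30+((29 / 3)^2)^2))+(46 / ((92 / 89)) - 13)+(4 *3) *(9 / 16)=-1092455495 / 9396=-116268.15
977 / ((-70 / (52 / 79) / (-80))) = 406432 / 553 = 734.96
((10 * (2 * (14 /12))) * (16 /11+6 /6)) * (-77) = -4410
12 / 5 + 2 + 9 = 13.40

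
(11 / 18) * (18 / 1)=11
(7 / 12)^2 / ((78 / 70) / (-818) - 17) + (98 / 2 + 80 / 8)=2067008317 / 35045928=58.98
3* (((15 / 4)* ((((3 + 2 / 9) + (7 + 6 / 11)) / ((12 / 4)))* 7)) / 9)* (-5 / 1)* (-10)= 466375 / 297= 1570.29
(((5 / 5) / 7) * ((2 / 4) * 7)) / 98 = 1 / 196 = 0.01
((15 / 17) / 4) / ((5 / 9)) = 27 / 68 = 0.40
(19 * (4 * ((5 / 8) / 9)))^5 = 7737809375 / 1889568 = 4095.02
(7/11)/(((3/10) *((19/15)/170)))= 59500/209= 284.69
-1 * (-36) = 36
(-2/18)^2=0.01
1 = 1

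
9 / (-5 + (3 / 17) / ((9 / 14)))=-459 / 241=-1.90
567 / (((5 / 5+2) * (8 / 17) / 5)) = 16065 / 8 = 2008.12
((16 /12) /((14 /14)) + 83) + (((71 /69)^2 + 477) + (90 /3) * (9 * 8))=12961309 /4761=2722.39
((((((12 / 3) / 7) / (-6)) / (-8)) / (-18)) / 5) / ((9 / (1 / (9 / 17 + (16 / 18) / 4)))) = -17 / 869400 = -0.00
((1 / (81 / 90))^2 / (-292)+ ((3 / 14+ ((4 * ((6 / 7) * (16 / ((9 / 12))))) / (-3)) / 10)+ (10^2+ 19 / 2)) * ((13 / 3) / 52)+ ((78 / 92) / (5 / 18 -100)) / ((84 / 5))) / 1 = 8.93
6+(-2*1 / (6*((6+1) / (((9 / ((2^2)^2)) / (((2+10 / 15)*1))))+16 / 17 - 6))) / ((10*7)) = 5422047 / 903700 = 6.00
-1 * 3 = -3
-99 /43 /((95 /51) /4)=-20196 /4085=-4.94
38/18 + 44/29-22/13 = 6569/3393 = 1.94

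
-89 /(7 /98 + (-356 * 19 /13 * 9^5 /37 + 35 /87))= 52141362 /486477979511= 0.00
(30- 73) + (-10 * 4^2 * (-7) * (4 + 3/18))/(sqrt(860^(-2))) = 12039871/3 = 4013290.33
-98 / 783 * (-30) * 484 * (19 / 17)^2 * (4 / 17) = 684918080 / 1282293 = 534.14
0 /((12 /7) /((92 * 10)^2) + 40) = 0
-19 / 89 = -0.21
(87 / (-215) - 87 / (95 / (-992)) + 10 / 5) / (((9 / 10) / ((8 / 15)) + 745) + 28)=59481424 / 50633575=1.17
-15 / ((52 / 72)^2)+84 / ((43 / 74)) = 841524 / 7267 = 115.80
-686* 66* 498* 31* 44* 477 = -14670000997344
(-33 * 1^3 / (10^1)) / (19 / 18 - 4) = 297 / 265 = 1.12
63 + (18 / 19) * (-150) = -1503 / 19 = -79.11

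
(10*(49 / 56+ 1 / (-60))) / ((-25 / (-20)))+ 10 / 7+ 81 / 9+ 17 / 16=30841 / 1680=18.36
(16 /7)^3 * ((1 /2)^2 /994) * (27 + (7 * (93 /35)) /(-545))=37622784 /464533475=0.08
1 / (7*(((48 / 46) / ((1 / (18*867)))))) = 23 / 2621808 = 0.00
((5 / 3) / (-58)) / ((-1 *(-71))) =-0.00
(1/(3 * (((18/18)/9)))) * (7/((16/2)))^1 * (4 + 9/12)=399/32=12.47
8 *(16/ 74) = 64/ 37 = 1.73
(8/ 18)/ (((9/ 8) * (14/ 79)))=1264/ 567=2.23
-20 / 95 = -4 / 19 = -0.21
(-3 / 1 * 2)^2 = 36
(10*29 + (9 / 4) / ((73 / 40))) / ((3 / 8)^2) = 2070.99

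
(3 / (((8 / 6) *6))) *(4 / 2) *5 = 15 / 4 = 3.75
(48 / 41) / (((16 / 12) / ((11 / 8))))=99 / 82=1.21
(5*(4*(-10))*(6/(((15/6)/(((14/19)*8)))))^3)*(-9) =174795522048/34295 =5096822.34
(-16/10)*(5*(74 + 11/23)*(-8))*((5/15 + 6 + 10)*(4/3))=7162624/69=103806.14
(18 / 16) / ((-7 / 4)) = -9 / 14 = -0.64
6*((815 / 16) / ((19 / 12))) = 7335 / 38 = 193.03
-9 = -9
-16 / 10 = -8 / 5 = -1.60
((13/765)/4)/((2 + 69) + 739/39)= 169/3578160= 0.00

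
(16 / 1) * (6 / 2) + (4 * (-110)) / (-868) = 10526 / 217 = 48.51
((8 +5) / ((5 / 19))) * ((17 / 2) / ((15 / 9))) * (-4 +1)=-37791 / 50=-755.82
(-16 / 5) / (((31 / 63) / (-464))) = 467712 / 155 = 3017.50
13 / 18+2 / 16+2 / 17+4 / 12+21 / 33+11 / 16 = 70607 / 26928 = 2.62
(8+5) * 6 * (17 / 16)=82.88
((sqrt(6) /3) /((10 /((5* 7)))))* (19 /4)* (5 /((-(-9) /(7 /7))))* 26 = 8645* sqrt(6) /108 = 196.07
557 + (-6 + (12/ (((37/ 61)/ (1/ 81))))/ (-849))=467330957/ 848151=551.00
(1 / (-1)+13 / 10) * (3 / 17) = 9 / 170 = 0.05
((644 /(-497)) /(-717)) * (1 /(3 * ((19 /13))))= 1196 /2901699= 0.00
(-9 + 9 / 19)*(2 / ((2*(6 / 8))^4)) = -64 / 19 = -3.37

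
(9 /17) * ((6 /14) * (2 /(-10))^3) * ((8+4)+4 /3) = -72 /2975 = -0.02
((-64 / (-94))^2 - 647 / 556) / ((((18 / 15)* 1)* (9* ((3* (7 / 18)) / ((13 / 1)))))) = -55892135 / 77376852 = -0.72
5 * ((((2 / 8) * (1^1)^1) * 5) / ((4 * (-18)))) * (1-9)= 25 / 36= 0.69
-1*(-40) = 40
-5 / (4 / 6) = -15 / 2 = -7.50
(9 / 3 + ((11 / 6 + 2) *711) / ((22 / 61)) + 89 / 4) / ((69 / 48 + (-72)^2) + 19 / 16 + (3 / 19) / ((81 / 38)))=18015588 / 12323597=1.46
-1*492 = -492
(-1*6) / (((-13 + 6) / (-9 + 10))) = 6 / 7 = 0.86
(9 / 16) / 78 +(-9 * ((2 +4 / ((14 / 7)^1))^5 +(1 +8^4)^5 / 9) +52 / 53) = -25450658289974270918913 / 22048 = -1154329566852969472.01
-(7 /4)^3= -343 /64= -5.36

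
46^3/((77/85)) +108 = 8281876/77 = 107556.83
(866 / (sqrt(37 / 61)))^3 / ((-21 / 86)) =-3407077106416*sqrt(2257) / 28749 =-5630215252.60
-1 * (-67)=67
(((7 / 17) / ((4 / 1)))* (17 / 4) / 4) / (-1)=-7 / 64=-0.11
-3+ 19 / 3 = 10 / 3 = 3.33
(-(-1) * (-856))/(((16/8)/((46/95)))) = -19688/95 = -207.24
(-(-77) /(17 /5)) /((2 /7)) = 2695 /34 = 79.26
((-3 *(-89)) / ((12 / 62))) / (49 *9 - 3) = 2759 / 876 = 3.15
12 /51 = 4 /17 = 0.24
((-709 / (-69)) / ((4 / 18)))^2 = 4524129 / 2116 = 2138.06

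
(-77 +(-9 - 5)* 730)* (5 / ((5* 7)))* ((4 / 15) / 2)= -2942 / 15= -196.13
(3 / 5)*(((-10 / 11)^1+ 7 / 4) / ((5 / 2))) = 111 / 550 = 0.20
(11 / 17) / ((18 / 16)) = 88 / 153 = 0.58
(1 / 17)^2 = 1 / 289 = 0.00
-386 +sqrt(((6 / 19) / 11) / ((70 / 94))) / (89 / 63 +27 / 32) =-386 +288 *sqrt(2062830) / 4753705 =-385.91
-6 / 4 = -1.50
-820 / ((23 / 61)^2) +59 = -3020009 / 529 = -5708.90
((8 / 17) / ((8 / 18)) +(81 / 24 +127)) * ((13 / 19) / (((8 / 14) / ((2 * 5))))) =8133125 / 5168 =1573.75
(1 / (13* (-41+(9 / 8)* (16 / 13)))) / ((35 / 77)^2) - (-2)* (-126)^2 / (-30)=-13627021 / 12875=-1058.41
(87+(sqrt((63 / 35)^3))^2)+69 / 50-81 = 3303 / 250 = 13.21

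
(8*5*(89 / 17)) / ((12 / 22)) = 19580 / 51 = 383.92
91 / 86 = 1.06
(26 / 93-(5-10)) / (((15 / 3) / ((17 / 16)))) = 8347 / 7440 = 1.12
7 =7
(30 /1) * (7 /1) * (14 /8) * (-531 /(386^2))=-390285 /297992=-1.31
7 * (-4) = -28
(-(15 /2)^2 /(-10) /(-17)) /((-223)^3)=45 /1508181112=0.00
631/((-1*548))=-631/548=-1.15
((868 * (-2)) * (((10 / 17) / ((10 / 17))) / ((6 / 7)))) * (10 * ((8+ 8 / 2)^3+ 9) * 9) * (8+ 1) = -2849583240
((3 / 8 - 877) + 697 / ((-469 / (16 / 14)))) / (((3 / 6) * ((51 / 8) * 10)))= -7689429 / 279055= -27.56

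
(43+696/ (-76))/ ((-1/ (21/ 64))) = -13503/ 1216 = -11.10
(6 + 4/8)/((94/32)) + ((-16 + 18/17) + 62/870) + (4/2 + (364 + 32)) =133931689/347565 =385.34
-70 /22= -3.18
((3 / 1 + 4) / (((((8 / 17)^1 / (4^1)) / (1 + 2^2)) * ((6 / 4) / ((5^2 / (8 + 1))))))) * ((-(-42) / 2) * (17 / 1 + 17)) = 3540250 / 9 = 393361.11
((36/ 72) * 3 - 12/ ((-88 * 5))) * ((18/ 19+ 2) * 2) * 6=54.02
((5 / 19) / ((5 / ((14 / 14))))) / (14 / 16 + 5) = 8 / 893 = 0.01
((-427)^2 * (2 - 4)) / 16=-182329 / 8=-22791.12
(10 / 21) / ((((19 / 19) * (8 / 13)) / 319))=20735 / 84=246.85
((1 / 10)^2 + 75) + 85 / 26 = 101763 / 1300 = 78.28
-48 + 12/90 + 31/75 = -3559/75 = -47.45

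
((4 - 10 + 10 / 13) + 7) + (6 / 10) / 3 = 128 / 65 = 1.97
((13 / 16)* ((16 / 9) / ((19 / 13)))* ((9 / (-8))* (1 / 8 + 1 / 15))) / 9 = -3887 / 164160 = -0.02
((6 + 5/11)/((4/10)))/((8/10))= 1775/88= 20.17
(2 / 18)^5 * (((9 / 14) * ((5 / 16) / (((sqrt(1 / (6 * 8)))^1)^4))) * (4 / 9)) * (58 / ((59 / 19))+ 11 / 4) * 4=809120 / 2709693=0.30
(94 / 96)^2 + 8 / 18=3233 / 2304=1.40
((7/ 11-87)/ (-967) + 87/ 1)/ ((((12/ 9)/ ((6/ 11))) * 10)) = 8337321/ 2340140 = 3.56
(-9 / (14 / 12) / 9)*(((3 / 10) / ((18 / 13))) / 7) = -13 / 490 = -0.03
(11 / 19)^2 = 121 / 361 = 0.34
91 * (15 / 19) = 1365 / 19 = 71.84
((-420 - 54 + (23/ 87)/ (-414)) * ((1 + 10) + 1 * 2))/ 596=-9649705/ 933336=-10.34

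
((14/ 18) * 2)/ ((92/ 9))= 0.15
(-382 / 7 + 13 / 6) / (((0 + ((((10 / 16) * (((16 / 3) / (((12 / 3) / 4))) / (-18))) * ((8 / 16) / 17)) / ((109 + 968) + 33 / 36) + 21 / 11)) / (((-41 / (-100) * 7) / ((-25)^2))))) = -130967394987 / 1039001125000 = -0.13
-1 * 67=-67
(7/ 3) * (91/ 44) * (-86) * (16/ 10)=-109564/ 165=-664.02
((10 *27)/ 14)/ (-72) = -15/ 56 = -0.27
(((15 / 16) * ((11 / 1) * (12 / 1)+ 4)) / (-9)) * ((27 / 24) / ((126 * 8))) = -85 / 5376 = -0.02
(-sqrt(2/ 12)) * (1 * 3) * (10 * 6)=-30 * sqrt(6)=-73.48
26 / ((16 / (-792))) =-1287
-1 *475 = -475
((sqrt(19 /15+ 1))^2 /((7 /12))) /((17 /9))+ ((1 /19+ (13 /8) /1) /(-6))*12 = -3453 /2660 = -1.30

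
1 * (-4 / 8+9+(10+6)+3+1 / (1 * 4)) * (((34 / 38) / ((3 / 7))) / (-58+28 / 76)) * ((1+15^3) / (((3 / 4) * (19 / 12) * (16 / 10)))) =-7432264 / 4161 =-1786.17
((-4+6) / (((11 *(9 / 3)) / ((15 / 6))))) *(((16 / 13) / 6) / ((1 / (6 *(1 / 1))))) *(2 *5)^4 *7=5600000 / 429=13053.61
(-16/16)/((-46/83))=83/46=1.80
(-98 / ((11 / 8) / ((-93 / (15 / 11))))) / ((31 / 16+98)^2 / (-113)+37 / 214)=-10746867712 / 195030385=-55.10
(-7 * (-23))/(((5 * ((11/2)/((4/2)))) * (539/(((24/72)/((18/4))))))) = 0.00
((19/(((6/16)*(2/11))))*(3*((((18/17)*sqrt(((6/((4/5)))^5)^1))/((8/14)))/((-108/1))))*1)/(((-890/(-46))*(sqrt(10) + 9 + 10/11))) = -201725755*sqrt(30)/86107856 + 101788225*sqrt(3)/43053928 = -8.74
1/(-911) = -1/911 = -0.00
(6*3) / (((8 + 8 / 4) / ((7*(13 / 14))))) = 11.70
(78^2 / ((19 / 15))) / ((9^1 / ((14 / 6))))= 23660 / 19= 1245.26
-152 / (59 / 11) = -28.34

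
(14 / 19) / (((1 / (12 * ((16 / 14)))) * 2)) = 96 / 19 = 5.05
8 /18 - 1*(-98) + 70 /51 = 15272 /153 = 99.82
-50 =-50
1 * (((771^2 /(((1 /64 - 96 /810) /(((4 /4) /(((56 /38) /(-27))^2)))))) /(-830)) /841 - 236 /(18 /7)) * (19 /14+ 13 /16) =248121477679959 /42569638762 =5828.60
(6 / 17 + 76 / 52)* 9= 3609 / 221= 16.33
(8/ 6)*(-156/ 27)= -208/ 27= -7.70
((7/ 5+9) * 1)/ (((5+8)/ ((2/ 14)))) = 4/ 35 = 0.11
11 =11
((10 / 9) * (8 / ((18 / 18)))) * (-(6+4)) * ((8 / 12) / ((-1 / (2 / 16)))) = 200 / 27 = 7.41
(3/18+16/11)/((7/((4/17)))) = 214/3927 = 0.05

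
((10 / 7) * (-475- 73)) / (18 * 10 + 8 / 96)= -65760 / 15127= -4.35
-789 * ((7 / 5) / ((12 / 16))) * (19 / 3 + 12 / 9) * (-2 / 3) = 338744 / 45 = 7527.64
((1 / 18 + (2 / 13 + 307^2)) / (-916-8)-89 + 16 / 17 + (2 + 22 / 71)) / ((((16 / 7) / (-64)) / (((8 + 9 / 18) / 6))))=48997697989 / 6579144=7447.43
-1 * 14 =-14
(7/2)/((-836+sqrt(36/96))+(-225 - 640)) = -15876/7715735 - 7* sqrt(6)/23147205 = -0.00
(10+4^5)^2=1069156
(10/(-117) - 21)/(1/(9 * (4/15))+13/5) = -49340/7059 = -6.99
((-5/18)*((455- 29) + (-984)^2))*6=-1614470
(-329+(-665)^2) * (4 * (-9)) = -15908256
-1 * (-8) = 8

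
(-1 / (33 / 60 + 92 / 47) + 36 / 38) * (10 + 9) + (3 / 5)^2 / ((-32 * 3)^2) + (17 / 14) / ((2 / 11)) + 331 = 147029027699 / 422374400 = 348.10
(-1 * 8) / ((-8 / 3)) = 3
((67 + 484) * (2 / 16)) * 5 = 2755 / 8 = 344.38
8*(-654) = -5232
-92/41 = -2.24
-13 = -13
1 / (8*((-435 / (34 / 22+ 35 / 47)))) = -0.00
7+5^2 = 32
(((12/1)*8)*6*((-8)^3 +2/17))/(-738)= 278464/697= 399.52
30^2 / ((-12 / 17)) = -1275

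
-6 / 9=-0.67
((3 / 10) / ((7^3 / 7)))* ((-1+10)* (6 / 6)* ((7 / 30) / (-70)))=-9 / 49000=-0.00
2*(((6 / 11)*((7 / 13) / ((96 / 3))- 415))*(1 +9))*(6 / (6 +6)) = -2589495 / 1144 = -2263.54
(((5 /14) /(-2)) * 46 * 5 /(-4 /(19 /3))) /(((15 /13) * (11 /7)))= 28405 /792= 35.86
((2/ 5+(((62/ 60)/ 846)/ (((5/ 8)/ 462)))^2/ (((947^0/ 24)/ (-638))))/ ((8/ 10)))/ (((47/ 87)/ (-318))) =357573595041521/ 38933625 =9184184.49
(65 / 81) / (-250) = -13 / 4050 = -0.00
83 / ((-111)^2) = 83 / 12321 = 0.01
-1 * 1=-1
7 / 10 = 0.70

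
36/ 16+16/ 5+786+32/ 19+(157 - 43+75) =373211/ 380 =982.13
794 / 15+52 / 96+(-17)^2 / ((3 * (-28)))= 42029 / 840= 50.03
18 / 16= 9 / 8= 1.12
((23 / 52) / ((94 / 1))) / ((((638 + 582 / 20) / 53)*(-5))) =-0.00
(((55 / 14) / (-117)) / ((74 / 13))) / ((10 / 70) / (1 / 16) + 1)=-55 / 30636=-0.00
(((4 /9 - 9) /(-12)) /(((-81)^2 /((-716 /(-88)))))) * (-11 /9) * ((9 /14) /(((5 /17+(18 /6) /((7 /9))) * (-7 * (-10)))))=-33473 /14001698880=-0.00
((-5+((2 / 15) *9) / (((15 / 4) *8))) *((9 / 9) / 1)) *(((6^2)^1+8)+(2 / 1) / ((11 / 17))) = -64232 / 275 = -233.57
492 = 492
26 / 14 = 13 / 7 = 1.86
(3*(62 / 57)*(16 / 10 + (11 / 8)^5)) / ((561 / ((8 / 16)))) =0.02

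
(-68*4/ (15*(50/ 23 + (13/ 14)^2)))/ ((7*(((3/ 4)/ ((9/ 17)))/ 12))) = -494592/ 68435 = -7.23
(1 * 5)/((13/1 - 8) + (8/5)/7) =175/183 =0.96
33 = 33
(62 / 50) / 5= 31 / 125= 0.25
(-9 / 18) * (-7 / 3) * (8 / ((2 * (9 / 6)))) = 28 / 9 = 3.11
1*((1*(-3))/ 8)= -3/ 8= -0.38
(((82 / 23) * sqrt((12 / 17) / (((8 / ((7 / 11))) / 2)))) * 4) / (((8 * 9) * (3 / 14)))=574 * sqrt(3927) / 116127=0.31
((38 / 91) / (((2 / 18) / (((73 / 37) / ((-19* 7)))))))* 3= -3942 / 23569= -0.17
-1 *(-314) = 314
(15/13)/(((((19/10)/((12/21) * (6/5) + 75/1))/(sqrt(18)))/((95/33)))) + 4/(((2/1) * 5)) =2/5 + 397350 * sqrt(2)/1001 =561.78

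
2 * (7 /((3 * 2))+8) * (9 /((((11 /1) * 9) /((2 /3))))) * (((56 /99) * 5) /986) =1400 /439263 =0.00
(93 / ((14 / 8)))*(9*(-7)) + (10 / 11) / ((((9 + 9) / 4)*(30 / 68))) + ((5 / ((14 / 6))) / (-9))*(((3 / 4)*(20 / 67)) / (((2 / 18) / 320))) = -487673180 / 139293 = -3501.06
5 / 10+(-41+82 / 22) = -809 / 22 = -36.77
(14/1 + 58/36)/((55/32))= 4496/495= 9.08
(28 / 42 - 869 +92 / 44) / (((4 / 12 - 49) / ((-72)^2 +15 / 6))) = 13478299 / 146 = 92317.12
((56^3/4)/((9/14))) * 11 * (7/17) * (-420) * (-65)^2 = -27994814848000/51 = -548917938196.08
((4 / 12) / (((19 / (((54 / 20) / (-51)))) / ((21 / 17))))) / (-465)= 21 / 8511050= 0.00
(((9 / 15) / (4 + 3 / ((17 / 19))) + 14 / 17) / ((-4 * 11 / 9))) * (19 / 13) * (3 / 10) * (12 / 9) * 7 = -11511549 / 15193750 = -0.76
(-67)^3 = -300763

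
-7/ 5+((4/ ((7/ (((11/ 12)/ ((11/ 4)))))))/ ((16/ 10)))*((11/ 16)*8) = -313/ 420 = -0.75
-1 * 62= -62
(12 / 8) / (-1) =-3 / 2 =-1.50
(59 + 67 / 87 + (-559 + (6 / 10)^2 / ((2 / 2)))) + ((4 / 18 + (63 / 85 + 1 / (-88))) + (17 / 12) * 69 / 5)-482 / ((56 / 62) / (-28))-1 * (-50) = 141673368869 / 9761400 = 14513.63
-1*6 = -6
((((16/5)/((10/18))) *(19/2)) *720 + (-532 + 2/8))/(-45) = -259111/300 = -863.70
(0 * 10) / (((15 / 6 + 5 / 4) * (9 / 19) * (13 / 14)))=0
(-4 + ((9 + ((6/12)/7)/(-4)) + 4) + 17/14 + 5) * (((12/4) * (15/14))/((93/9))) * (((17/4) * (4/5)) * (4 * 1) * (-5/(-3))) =651015/6076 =107.15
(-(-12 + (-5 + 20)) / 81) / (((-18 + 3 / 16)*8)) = 2 / 7695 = 0.00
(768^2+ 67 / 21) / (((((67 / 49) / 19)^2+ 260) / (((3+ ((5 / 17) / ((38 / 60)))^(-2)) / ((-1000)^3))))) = -263537164296883057 / 15211958557500000000000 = -0.00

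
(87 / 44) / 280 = 87 / 12320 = 0.01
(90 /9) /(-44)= -5 /22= -0.23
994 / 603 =1.65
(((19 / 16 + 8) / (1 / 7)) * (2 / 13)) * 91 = 7203 / 8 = 900.38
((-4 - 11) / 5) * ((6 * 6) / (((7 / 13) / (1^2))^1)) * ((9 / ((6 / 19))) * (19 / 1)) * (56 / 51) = -119257.41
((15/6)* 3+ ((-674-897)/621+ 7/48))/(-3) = -50833/29808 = -1.71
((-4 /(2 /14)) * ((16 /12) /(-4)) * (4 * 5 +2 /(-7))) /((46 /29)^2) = 1682 /23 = 73.13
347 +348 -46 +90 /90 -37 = 613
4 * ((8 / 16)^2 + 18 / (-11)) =-61 / 11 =-5.55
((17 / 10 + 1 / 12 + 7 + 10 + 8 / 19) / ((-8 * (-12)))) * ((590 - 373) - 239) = -4.40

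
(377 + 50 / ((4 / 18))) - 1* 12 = 590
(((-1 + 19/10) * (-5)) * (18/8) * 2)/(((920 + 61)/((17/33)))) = -51/4796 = -0.01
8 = 8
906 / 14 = 453 / 7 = 64.71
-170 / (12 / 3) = -85 / 2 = -42.50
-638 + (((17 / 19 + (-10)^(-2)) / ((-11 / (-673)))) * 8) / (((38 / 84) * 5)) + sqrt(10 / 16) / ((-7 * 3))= -219508742 / 496375 - sqrt(10) / 84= -442.26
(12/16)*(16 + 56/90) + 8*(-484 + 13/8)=-57698/15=-3846.53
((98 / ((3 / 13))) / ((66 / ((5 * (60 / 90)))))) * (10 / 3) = 63700 / 891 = 71.49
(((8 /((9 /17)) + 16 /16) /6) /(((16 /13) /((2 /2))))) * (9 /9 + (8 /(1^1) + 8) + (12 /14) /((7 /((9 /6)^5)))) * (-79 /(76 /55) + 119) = 124511494055 /51480576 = 2418.61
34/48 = 17/24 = 0.71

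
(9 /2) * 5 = 45 /2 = 22.50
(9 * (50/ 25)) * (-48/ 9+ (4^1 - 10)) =-204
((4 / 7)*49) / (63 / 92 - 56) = -368 / 727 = -0.51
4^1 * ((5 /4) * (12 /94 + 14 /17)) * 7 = 26600 /799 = 33.29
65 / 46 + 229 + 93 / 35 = 375243 / 1610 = 233.07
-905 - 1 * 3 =-908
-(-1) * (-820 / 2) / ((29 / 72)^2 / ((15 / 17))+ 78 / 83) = -2646172800 / 7251931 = -364.89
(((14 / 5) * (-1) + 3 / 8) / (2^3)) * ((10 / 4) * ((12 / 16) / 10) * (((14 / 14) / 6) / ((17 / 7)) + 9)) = -17945 / 34816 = -0.52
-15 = -15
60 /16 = 15 /4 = 3.75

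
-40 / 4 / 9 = -10 / 9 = -1.11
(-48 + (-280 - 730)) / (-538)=529 / 269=1.97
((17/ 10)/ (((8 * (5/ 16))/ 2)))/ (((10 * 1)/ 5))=17/ 25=0.68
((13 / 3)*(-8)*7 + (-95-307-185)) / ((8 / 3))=-2489 / 8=-311.12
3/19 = 0.16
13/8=1.62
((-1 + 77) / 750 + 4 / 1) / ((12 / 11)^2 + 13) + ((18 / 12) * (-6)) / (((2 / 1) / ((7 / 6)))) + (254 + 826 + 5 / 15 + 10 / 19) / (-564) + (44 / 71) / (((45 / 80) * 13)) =-21629410875343 / 3184241316750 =-6.79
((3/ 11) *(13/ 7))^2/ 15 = 507/ 29645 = 0.02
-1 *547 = -547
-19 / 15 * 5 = -19 / 3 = -6.33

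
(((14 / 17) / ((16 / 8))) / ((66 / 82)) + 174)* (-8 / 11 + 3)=2447525 / 6171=396.62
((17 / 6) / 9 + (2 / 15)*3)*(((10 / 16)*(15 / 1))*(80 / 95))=5.64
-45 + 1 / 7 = -314 / 7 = -44.86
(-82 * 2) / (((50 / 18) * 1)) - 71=-3251 / 25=-130.04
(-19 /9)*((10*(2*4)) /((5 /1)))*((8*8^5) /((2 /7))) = -278921216 /9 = -30991246.22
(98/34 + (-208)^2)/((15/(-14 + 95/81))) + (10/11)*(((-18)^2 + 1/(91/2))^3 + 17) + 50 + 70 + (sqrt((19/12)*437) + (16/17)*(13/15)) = 30889659.49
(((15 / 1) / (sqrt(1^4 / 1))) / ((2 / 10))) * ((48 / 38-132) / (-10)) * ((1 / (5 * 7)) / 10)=1863 / 665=2.80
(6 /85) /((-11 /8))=-0.05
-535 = -535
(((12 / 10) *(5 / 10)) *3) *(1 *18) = 162 / 5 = 32.40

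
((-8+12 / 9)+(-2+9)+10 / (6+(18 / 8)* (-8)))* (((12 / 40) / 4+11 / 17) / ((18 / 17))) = -491 / 1440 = -0.34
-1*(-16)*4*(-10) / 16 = -40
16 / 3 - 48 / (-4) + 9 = 79 / 3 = 26.33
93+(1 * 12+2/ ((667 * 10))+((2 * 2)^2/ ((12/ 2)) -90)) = 176758/ 10005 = 17.67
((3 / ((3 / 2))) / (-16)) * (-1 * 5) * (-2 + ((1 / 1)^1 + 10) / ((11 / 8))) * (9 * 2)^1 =135 / 2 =67.50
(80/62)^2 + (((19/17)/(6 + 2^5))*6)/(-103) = 1.66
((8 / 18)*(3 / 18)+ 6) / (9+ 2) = 0.55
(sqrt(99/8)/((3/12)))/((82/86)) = 14.76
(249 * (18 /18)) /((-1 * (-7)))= 249 /7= 35.57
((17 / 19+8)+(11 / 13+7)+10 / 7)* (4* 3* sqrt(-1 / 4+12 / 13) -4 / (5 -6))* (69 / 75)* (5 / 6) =289018 / 5187+144509* sqrt(455) / 22477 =192.86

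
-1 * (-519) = 519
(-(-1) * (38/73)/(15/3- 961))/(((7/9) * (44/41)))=-7011/10747352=-0.00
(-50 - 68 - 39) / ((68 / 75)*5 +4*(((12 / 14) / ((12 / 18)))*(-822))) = 16485 / 443404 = 0.04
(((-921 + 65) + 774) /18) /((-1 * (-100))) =-41 /900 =-0.05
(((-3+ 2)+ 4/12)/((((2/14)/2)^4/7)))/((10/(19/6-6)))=2285752/45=50794.49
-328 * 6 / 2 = -984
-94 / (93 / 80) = -7520 / 93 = -80.86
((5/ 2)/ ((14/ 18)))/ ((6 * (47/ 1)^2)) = 15/ 61852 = 0.00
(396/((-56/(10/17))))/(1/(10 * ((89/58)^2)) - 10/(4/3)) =3564450/6390419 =0.56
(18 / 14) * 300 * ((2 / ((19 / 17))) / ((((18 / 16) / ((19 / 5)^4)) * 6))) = 21321.69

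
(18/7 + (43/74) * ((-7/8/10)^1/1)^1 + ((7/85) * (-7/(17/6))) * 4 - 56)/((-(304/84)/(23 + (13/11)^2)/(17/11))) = 719798777217/1272542480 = 565.64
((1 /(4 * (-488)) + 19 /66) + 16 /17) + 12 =14486207 /1095072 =13.23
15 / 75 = 1 / 5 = 0.20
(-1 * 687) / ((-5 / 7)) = 4809 / 5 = 961.80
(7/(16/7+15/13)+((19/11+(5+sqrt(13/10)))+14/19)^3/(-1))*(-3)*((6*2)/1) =662182677*sqrt(130)/1092025+45563191354044/2857479977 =22859.04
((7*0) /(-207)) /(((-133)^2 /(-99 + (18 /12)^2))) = 0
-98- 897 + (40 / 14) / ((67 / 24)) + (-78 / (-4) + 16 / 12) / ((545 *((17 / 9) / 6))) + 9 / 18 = -1726564443 / 1738114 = -993.36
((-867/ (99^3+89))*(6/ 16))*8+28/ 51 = 27038213/ 49489788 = 0.55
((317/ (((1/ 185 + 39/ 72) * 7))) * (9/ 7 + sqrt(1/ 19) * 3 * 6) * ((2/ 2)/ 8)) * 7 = 1583415/ 17003 + 3166830 * sqrt(19)/ 46151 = 392.23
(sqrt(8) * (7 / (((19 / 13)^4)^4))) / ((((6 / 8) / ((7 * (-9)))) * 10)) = -391264966199709746508 * sqrt(2) / 1442207067838105838405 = -0.38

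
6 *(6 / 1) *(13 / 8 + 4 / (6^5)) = 1580 / 27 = 58.52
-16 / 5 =-3.20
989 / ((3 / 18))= 5934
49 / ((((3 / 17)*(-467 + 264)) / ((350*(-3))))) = 41650 / 29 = 1436.21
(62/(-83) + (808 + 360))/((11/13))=1379.48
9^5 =59049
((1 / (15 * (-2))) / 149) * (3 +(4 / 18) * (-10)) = -7 / 40230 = -0.00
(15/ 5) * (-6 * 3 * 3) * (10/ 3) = -540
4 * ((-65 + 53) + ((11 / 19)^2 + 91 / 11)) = -53880 / 3971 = -13.57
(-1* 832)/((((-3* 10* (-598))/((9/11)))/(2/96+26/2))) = -125/253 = -0.49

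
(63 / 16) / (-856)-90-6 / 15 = -6190907 / 68480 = -90.40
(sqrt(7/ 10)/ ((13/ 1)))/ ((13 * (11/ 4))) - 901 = -901 +2 * sqrt(70)/ 9295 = -901.00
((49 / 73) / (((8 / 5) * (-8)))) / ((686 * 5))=-1 / 65408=-0.00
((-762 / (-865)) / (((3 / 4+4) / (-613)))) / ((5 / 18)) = -33631632 / 82175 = -409.27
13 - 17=-4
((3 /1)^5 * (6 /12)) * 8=972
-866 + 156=-710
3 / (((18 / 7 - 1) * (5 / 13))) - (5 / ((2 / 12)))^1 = -25.04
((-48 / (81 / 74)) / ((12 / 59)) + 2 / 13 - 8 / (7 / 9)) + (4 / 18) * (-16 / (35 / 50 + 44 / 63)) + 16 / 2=-1430461418 / 6493851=-220.28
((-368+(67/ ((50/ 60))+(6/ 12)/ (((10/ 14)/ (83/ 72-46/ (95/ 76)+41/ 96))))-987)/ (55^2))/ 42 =-18709259/ 1829520000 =-0.01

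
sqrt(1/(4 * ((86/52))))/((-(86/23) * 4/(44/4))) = -253 * sqrt(1118)/29584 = -0.29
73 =73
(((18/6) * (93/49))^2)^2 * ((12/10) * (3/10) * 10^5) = 218131966116000/5764801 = 37838594.28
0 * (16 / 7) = 0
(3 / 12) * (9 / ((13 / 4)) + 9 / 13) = 45 / 52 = 0.87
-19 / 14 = -1.36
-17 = -17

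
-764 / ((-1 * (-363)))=-764 / 363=-2.10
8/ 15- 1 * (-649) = 9743/ 15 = 649.53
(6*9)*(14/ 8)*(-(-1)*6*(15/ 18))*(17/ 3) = 5355/ 2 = 2677.50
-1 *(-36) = 36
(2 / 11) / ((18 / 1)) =1 / 99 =0.01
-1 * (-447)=447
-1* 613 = -613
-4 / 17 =-0.24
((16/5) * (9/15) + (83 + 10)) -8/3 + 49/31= 218164/2325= 93.83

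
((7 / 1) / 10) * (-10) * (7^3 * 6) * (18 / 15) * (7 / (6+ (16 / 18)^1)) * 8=-21781872 / 155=-140528.21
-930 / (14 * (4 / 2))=-465 / 14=-33.21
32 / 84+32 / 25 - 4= -1228 / 525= -2.34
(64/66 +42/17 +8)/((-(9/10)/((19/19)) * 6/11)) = -32090/1377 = -23.30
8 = 8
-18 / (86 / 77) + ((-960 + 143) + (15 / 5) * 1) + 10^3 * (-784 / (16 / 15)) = -31640695 / 43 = -735830.12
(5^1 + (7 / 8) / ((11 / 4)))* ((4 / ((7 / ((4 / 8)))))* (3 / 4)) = 351 / 308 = 1.14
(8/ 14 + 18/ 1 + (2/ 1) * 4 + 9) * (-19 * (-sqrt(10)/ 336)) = 1577 * sqrt(10)/ 784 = 6.36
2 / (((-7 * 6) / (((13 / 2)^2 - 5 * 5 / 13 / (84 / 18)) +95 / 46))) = -122519 / 58604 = -2.09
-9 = -9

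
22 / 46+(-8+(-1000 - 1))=-23196 / 23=-1008.52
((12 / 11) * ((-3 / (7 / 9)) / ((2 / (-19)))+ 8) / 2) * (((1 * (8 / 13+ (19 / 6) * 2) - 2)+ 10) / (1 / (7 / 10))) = 254.81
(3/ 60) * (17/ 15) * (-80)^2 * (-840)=-304640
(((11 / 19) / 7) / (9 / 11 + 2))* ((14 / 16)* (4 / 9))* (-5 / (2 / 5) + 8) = -121 / 2356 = -0.05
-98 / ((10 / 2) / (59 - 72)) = 1274 / 5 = 254.80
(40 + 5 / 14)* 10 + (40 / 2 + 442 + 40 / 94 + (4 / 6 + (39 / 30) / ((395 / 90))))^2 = 4671283677116848 / 21713531175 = 215132.38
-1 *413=-413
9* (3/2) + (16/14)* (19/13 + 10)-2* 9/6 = 4295/182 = 23.60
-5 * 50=-250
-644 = -644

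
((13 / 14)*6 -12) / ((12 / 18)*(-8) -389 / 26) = 3510 / 11081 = 0.32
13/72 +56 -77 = -1499/72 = -20.82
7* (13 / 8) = 91 / 8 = 11.38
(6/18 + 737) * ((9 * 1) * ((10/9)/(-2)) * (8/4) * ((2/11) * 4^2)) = -707840/33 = -21449.70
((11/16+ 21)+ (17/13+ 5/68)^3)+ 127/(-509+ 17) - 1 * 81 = -4837774203437/84969273792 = -56.94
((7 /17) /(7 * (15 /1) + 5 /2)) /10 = 7 /18275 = 0.00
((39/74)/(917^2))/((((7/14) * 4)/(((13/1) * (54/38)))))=13689/2364579868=0.00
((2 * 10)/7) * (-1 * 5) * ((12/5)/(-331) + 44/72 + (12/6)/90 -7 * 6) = 4108430/6951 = 591.06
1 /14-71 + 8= -881 /14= -62.93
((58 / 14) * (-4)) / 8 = -29 / 14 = -2.07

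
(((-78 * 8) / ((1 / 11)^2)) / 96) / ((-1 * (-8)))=-1573 / 16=-98.31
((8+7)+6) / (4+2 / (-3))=63 / 10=6.30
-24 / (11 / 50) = -1200 / 11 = -109.09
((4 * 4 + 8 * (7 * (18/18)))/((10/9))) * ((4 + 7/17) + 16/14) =214164/595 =359.94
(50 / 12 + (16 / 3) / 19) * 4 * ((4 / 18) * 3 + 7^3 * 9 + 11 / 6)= 54960.58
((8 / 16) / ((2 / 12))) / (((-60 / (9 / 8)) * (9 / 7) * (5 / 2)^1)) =-0.02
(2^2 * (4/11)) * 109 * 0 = 0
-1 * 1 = -1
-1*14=-14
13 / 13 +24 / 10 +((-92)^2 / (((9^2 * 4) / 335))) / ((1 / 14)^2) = 694684177 / 405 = 1715269.57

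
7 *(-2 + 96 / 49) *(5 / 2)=-5 / 7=-0.71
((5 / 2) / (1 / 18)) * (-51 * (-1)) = 2295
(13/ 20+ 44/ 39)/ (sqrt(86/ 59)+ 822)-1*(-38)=196945644921/ 5182485100-1387*sqrt(5074)/ 31094910600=38.00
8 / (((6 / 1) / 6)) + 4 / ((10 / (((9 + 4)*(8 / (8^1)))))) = 66 / 5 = 13.20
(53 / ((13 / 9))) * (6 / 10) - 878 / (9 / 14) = -786101 / 585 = -1343.76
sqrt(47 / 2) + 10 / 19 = 10 / 19 + sqrt(94) / 2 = 5.37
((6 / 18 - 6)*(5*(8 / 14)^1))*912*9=-930240 / 7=-132891.43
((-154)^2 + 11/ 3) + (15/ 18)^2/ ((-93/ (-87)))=26471873/ 1116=23720.32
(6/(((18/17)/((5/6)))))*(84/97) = 1190/291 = 4.09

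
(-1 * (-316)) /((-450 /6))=-316 /75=-4.21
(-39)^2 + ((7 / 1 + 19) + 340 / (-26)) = 19941 / 13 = 1533.92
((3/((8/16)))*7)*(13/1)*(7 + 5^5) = 1710072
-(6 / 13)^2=-36 / 169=-0.21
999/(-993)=-1.01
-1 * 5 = -5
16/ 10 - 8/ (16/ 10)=-17/ 5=-3.40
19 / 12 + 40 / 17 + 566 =116267 / 204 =569.94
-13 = -13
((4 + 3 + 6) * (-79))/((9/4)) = -4108/9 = -456.44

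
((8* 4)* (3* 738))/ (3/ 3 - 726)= -70848/ 725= -97.72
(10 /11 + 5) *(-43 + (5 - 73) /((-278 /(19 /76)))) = -775905 /3058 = -253.73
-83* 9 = -747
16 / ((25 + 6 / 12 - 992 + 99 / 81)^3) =-93312 / 5245349609375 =-0.00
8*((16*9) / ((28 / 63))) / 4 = 648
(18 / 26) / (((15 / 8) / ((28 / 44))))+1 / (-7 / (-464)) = 66.52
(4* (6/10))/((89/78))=936/445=2.10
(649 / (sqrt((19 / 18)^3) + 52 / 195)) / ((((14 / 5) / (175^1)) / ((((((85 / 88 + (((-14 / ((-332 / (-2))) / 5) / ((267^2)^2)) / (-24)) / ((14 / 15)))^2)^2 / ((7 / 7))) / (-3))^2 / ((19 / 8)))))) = -25781519064069328109453240605144299774487934877106752190983315600195122204176500171689880736058012237375122037436875 / 74299867252834195993637130277425722555879406420109817426085587926362526018140821116649643807560102910897514610688 + 128907595320346640547266203025721498872439674385533760954916578000975611020882500858449403680290061186875610187184375 * sqrt(38) / 563114783389901274899144566313121265686664974973463879439806561126115986663804117936713089909929201008907479154688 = 1064.16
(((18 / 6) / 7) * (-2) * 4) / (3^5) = -8 / 567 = -0.01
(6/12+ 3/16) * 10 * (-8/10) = -11/2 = -5.50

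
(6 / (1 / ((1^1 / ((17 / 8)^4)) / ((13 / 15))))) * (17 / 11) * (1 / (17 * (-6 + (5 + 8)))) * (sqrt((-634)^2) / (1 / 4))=934871040 / 83604521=11.18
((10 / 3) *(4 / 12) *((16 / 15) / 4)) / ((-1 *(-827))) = 8 / 22329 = 0.00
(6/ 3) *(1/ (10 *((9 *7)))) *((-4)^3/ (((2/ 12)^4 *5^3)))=-9216/ 4375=-2.11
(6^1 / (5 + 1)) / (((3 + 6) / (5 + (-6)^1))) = -1 / 9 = -0.11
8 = 8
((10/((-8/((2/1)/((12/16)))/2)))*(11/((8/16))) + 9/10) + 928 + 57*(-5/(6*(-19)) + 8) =18611/15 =1240.73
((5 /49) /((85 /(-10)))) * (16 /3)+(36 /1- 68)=-80128 /2499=-32.06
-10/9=-1.11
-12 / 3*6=-24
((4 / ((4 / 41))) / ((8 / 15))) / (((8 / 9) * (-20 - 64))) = -1845 / 1792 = -1.03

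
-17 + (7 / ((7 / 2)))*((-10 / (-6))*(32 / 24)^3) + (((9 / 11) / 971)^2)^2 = -9592132034117542736 / 1054223466436314801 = -9.10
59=59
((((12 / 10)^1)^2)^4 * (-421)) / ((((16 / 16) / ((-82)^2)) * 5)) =-4754663691264 / 1953125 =-2434387.81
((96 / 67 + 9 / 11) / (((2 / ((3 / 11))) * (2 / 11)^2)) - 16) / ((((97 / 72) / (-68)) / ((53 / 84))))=9728097 / 45493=213.84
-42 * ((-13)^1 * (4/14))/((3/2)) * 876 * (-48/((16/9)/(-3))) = 7379424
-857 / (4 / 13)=-11141 / 4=-2785.25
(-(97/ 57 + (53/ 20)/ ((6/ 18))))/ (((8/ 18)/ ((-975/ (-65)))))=-99027/ 304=-325.75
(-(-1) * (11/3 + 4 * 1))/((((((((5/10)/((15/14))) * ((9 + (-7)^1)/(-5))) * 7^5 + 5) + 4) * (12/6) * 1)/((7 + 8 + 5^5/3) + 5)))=-79625/61206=-1.30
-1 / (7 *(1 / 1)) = -1 / 7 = -0.14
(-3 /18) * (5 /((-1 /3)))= 5 /2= 2.50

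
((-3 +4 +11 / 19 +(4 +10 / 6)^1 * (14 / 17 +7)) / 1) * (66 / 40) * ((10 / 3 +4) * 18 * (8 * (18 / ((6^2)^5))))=316657 / 13296960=0.02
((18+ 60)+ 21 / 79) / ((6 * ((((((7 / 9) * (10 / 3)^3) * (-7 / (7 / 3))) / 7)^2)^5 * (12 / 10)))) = 8352316170372110086287 / 63200000000000000000000000000000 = 0.00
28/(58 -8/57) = 798/1649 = 0.48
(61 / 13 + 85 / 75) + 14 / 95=4426 / 741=5.97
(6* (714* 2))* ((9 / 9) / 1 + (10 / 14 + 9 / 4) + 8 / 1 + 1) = 111078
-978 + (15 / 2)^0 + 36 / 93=-30275 / 31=-976.61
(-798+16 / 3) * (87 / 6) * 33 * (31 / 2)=-11758021 / 2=-5879010.50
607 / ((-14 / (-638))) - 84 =193045 / 7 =27577.86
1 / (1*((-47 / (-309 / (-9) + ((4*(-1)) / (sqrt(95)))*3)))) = -103 / 141 + 12*sqrt(95) / 4465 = -0.70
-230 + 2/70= -8049/35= -229.97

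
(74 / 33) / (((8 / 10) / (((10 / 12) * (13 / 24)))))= 12025 / 9504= 1.27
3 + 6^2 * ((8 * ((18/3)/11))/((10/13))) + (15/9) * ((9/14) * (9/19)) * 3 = 208.74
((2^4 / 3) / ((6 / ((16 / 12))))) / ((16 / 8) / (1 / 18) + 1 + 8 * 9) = 32 / 2943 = 0.01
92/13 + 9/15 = 499/65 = 7.68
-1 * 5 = -5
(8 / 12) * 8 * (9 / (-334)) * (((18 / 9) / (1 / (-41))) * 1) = 1968 / 167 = 11.78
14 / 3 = 4.67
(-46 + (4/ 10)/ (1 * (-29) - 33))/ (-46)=7131/ 7130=1.00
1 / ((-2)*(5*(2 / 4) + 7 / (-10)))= -5 / 18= -0.28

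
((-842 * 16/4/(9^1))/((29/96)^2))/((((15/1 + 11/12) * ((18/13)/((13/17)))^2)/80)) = -7880167260160/1253403693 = -6287.01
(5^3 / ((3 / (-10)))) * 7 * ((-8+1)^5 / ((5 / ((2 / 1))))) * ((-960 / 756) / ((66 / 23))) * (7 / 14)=-3865610000 / 891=-4338507.30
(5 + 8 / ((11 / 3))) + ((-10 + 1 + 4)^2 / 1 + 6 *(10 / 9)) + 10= 1612 / 33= 48.85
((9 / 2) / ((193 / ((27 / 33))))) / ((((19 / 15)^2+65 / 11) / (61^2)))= 67815225 / 7178056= 9.45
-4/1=-4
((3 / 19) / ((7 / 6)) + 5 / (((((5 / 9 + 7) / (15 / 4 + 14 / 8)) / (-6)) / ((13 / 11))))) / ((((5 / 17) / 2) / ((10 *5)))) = -1160955 / 133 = -8728.98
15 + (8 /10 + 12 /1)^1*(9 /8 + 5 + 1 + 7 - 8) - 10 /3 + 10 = 100.07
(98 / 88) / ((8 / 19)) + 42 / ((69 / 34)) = 188965 / 8096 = 23.34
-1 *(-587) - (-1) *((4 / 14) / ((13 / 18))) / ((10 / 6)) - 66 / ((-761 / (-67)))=201321863 / 346255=581.43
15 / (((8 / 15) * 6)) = 75 / 16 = 4.69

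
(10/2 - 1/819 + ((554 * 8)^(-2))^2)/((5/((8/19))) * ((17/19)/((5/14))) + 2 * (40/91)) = 1579598982116410163/9678709175900258304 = 0.16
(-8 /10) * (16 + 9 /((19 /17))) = -1828 /95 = -19.24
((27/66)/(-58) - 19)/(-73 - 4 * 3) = 24253/108460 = 0.22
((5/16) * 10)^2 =625/64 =9.77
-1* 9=-9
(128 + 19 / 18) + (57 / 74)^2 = 129.65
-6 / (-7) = 6 / 7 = 0.86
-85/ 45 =-17/ 9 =-1.89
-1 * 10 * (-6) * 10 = 600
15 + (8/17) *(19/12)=15.75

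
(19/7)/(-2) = -19/14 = -1.36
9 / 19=0.47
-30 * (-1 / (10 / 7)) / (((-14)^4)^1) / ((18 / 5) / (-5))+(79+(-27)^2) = 26605799 / 32928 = 808.00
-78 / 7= -11.14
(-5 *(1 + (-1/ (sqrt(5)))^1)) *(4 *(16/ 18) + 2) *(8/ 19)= -2000/ 171 + 400 *sqrt(5)/ 171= -6.47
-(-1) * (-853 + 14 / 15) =-12781 / 15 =-852.07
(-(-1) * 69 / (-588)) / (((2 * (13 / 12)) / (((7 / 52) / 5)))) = -69 / 47320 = -0.00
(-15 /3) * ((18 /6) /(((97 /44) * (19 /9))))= -5940 /1843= -3.22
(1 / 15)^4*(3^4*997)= 997 / 625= 1.60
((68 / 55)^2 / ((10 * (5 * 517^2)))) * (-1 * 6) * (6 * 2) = -166464 / 20213730625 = -0.00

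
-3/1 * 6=-18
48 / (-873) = -0.05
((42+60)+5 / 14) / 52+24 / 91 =125 / 56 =2.23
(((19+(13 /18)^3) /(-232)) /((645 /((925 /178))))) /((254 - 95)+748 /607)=-12689896475 /3021718081315968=-0.00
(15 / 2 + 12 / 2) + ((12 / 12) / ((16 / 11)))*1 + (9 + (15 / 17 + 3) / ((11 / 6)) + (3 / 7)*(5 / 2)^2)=53281 / 1904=27.98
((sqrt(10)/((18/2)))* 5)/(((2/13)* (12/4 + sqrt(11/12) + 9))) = -65* sqrt(330)/15453 + 520* sqrt(10)/1717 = 0.88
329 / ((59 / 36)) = 11844 / 59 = 200.75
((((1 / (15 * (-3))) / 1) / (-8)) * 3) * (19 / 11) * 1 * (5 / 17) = 19 / 4488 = 0.00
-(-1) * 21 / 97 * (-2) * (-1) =42 / 97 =0.43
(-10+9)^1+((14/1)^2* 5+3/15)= 4896/5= 979.20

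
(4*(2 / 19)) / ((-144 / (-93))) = 31 / 114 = 0.27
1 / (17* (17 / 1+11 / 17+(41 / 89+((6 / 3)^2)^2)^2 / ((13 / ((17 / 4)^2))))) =1647568 / 11038673825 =0.00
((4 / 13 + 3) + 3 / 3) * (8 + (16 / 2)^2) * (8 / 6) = 5376 / 13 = 413.54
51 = 51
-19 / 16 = -1.19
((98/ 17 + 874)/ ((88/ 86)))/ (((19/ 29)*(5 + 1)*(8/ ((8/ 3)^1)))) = 4662533/ 63954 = 72.90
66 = 66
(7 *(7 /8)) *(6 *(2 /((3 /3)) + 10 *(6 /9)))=637 /2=318.50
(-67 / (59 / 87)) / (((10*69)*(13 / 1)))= -1943 / 176410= -0.01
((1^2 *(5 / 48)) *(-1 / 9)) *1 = -5 / 432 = -0.01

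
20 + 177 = 197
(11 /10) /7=11 /70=0.16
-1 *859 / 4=-859 / 4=-214.75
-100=-100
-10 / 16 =-5 / 8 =-0.62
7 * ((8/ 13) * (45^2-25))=112000/ 13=8615.38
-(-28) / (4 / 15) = 105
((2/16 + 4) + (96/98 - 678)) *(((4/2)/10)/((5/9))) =-242.24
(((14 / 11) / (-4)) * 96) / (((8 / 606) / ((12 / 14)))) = -21816 / 11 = -1983.27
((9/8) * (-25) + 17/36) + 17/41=-80407/2952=-27.24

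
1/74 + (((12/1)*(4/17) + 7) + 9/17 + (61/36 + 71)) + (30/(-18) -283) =-4565161/22644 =-201.61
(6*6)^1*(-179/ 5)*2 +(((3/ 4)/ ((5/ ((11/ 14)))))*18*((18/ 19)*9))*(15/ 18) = -6816321/ 2660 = -2562.53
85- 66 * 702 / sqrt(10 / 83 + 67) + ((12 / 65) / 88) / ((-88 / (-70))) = 1069661 / 12584- 15444 * sqrt(51377) / 619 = -5570.27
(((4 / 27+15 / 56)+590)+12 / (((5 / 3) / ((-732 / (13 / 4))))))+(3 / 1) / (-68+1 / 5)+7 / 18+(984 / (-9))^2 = 121305538457 / 11105640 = 10922.88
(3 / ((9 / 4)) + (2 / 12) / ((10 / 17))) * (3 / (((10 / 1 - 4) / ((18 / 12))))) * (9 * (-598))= -261027 / 40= -6525.68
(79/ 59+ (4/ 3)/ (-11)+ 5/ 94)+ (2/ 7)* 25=10779163/ 1281126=8.41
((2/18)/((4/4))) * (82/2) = 41/9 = 4.56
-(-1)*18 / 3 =6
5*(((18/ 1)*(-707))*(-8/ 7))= 72720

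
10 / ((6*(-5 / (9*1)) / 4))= -12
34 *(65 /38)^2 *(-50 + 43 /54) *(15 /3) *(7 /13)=-513797375 /38988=-13178.35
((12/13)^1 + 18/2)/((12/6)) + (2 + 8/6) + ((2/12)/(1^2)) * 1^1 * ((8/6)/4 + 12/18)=110/13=8.46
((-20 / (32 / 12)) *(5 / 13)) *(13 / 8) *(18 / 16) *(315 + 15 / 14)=-2986875 / 1792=-1666.78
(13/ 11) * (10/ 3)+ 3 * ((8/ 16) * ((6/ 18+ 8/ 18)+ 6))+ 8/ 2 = 1195/ 66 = 18.11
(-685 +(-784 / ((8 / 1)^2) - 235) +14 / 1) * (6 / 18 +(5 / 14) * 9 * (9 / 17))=-5336869 / 2856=-1868.65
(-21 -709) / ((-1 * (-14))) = -365 / 7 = -52.14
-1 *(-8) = 8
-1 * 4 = -4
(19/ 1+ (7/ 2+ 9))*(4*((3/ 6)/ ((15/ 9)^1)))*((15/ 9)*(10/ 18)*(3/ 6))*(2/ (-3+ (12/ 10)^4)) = -21875/ 579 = -37.78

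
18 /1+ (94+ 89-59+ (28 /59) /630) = 377012 /2655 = 142.00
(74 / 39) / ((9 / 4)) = 0.84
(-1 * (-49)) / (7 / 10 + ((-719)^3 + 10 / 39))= -2730 / 20708719091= -0.00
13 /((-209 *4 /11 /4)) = -13 /19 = -0.68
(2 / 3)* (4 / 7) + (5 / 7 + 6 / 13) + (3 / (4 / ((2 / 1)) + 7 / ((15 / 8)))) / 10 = 75557 / 46956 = 1.61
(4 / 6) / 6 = 1 / 9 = 0.11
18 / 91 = 0.20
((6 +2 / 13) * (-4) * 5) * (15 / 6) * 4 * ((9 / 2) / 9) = -8000 / 13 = -615.38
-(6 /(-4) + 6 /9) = 5 /6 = 0.83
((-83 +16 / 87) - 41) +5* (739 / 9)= 74839 / 261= 286.74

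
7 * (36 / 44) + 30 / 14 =606 / 77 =7.87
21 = 21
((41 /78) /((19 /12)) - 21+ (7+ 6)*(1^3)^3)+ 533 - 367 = 39108 /247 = 158.33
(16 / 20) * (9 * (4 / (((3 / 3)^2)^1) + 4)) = 288 / 5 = 57.60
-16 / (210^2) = -4 / 11025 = -0.00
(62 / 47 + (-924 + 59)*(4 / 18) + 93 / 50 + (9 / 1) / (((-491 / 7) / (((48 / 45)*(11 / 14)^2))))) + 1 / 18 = -2290687757 / 12115425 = -189.07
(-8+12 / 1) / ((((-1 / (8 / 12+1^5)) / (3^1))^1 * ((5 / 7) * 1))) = -28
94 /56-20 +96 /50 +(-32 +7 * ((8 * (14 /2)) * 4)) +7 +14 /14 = 1069319 /700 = 1527.60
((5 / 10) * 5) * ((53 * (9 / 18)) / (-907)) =-265 / 3628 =-0.07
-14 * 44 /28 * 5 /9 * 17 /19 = -1870 /171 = -10.94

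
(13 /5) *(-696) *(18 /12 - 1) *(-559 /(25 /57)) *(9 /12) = 108111159 /125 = 864889.27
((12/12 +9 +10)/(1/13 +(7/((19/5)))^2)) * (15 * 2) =1407900/8143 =172.90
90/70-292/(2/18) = -18387/7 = -2626.71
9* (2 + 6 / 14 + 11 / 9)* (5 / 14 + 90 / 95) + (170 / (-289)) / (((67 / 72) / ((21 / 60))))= 45217183 / 1060409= 42.64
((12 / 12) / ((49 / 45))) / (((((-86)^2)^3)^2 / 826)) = 2655 / 572861267109556295284736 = 0.00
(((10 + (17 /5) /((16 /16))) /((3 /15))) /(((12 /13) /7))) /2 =254.04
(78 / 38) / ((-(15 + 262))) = -39 / 5263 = -0.01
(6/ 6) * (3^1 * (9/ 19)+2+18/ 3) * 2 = 358/ 19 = 18.84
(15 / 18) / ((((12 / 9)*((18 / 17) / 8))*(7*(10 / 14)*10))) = 17 / 180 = 0.09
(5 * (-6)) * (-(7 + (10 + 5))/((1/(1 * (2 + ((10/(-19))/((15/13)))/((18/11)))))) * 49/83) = 9518740/14193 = 670.66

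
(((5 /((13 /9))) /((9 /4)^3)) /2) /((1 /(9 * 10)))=1600 /117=13.68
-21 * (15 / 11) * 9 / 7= -405 / 11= -36.82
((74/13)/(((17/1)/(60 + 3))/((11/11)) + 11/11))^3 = 12665630691/140608000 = 90.08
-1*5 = -5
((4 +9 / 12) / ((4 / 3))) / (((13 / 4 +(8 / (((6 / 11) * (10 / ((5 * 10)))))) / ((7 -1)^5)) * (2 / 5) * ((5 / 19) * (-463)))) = -789507 / 35204668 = -0.02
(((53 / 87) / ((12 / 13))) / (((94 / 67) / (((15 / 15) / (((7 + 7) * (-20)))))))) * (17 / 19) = -784771 / 522083520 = -0.00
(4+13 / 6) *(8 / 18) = 74 / 27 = 2.74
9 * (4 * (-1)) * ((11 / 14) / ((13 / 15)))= -2970 / 91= -32.64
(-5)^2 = 25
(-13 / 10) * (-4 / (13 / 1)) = 2 / 5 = 0.40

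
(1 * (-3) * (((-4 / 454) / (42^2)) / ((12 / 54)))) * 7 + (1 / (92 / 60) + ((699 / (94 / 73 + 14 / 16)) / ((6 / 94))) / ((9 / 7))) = 6545583287447 / 1661718996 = 3939.04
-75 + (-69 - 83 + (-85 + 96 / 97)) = -30168 / 97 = -311.01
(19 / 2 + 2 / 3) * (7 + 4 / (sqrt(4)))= 183 / 2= 91.50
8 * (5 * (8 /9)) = 320 /9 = 35.56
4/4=1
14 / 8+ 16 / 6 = 53 / 12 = 4.42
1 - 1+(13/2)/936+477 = 68689/144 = 477.01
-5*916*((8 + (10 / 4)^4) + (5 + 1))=-972105 / 4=-243026.25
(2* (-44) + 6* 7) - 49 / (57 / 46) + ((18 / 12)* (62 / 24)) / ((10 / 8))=-46993 / 570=-82.44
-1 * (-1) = 1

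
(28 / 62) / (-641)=-14 / 19871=-0.00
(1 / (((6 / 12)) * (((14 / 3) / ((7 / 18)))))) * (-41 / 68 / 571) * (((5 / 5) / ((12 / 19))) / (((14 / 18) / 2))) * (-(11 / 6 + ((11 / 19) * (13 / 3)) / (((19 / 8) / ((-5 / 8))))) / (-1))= -4961 / 5901856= -0.00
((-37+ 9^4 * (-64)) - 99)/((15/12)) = -336032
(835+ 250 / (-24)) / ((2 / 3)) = 9895 / 8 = 1236.88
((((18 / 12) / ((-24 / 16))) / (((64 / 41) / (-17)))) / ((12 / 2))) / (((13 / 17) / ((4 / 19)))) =11849 / 23712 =0.50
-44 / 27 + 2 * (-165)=-8954 / 27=-331.63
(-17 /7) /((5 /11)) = -187 /35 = -5.34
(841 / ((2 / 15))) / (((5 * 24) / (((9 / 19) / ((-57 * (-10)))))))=2523 / 57760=0.04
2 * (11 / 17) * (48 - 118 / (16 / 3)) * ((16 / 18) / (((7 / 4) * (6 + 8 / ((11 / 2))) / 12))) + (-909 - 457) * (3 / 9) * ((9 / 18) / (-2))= 4133861 / 29274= 141.21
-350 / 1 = -350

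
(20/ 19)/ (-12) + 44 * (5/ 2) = 6265/ 57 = 109.91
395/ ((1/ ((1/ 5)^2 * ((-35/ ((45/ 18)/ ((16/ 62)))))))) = -8848/ 155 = -57.08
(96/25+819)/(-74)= -20571/1850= -11.12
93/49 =1.90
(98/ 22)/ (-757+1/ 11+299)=-49/ 5037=-0.01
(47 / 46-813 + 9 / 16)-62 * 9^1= -503945 / 368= -1369.42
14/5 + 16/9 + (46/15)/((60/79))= 3877/450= 8.62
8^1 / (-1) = -8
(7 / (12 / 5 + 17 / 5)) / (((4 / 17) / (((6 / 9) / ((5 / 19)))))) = 2261 / 174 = 12.99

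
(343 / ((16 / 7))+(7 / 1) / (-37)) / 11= 88725 / 6512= 13.62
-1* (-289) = 289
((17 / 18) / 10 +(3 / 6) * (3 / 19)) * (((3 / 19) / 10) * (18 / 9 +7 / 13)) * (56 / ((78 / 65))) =45661 / 140790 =0.32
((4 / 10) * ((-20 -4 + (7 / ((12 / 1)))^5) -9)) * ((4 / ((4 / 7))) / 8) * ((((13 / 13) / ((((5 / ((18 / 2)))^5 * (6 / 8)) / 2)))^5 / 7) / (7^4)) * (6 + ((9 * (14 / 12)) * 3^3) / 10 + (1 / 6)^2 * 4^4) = -165227173240533086482740664686 / 17888844013214111328125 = -9236324.78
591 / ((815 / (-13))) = -7683 / 815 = -9.43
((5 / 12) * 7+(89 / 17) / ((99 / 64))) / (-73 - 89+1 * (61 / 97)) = -4114643 / 105375996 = -0.04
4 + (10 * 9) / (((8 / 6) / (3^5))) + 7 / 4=65633 / 4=16408.25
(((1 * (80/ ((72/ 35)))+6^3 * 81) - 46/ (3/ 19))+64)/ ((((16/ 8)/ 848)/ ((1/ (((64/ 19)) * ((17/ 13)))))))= 1665979.48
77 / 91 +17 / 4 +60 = 3385 / 52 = 65.10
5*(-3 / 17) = -15 / 17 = -0.88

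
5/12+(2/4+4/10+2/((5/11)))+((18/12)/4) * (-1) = 641/120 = 5.34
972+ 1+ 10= 983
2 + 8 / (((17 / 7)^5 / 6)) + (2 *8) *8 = 185388146 / 1419857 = 130.57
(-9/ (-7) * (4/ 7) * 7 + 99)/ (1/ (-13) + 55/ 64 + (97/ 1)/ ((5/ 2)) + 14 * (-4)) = -3032640/ 478079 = -6.34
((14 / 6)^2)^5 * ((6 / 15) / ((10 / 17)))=3252.95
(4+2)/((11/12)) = 72/11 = 6.55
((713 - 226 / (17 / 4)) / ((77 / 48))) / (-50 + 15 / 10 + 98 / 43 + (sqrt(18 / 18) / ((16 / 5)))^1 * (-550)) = -185215104 / 98207725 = -1.89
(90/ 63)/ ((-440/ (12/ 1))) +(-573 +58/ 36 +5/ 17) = -13457053/ 23562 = -571.13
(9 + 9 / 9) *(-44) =-440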